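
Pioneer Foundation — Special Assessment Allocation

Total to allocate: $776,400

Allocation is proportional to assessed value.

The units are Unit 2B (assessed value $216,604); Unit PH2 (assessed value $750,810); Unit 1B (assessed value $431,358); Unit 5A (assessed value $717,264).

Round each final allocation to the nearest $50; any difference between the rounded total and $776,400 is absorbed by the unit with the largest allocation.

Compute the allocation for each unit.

Assessed value total: 2,116,036.
Raw shares: Unit 2B 216,604/2,116,036 × $776,400 = 79,474.71; Unit PH2 750,810/2,116,036 × $776,400 = 275,481.55; Unit 1B 431,358/2,116,036 × $776,400 = 158,270.63; Unit 5A 717,264/2,116,036 × $776,400 = 263,173.11.
After rounding ($50): Unit 2B $79,450; Unit PH2 $275,500; Unit 1B $158,250; Unit 5A $263,150. Sum = $776,350.
Difference $776,400 − $776,350 = +$50 applied to largest allocation (Unit PH2): Unit PH2 becomes $275,550.

Unit 2B: $79,450; Unit PH2: $275,550; Unit 1B: $158,250; Unit 5A: $263,150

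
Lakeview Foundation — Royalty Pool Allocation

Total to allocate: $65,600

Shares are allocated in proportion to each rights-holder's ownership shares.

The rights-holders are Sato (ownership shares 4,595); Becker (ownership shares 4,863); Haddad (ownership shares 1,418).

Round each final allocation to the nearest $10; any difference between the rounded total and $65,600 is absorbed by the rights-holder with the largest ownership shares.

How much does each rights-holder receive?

Ownership shares total: 4,595 + 4,863 + 1,418 = 10,876.
Raw shares: Sato 27,715.34; Becker 29,331.81; Haddad 8,552.85.
After rounding ($10): Sato $27,720; Becker $29,330; Haddad $8,550. Sum = $65,600.
Sum already equals the total — no adjustment.

Sato: $27,720; Becker: $29,330; Haddad: $8,550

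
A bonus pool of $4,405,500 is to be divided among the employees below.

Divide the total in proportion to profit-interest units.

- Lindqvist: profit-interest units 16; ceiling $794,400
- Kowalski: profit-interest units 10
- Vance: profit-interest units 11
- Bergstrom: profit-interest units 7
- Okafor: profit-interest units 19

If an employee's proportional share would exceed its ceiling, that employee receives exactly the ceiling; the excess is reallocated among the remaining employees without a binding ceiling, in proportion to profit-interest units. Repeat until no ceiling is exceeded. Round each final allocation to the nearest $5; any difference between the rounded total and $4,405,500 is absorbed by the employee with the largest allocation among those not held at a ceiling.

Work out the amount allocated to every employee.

Sum of profit-interest units: 63.
Pro-rata shares before constraints: Lindqvist 1,118,857.14; Kowalski 699,285.71; Vance 769,214.29; Bergstrom 489,500.00; Okafor 1,328,642.86.
Cap binds for Lindqvist ($794,400); remaining pool $3,611,100 reallocated over remaining profit-interest units 47.
Remaining shares: Kowalski 768,319.15 → $768,320; Vance 845,151.06 → $845,150; Bergstrom 537,823.40 → $537,825; Okafor 1,459,806.38 → $1,459,805.

Lindqvist: $794,400 | Kowalski: $768,320 | Vance: $845,150 | Bergstrom: $537,825 | Okafor: $1,459,805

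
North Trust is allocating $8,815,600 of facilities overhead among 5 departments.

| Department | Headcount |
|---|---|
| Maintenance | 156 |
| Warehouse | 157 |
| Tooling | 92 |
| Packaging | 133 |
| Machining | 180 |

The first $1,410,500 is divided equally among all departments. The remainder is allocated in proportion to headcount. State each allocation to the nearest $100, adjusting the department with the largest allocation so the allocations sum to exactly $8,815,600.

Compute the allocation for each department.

Equal tier: $1,410,500 ÷ 5 = $282,100 apiece.
Remainder $7,405,100 by headcount (total 718): Maintenance 1,608,907.52 → $1,608,900; Warehouse 1,619,221.03 → $1,619,200; Tooling 948,842.90 → $948,800; Packaging 1,371,696.80 → $1,371,700; Machining 1,856,431.75 → $1,856,400.
Rounding difference +$100 on remainder applied to Machining.
Totals: Maintenance $282,100 + $1,608,900 = $1,891,000; Warehouse $282,100 + $1,619,200 = $1,901,300; Tooling $282,100 + $948,800 = $1,230,900; Packaging $282,100 + $1,371,700 = $1,653,800; Machining $282,100 + $1,856,500 = $2,138,600.

Maintenance: $1,891,000; Warehouse: $1,901,300; Tooling: $1,230,900; Packaging: $1,653,800; Machining: $2,138,600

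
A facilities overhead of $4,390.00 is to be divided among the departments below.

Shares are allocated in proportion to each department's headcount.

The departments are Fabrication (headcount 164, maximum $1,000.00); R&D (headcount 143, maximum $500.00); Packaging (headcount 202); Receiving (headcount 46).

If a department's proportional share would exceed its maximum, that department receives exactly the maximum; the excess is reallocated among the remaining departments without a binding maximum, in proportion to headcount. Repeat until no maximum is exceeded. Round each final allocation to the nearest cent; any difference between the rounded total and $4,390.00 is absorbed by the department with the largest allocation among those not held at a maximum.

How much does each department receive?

Sum of headcount: 555.
Unconstrained shares: Fabrication 1,297.2252; R&D 1,131.1171; Packaging 1,597.8018; Receiving 363.8559.
Cap binds for Fabrication ($1,000.00), R&D ($500.00); balance $2,890.00 reallocated over remaining headcount 248.
Redistributed shares: Packaging 2,353.9516 → $2,353.95; Receiving 536.0484 → $536.05.

Fabrication: $1,000.00 | R&D: $500.00 | Packaging: $2,353.95 | Receiving: $536.05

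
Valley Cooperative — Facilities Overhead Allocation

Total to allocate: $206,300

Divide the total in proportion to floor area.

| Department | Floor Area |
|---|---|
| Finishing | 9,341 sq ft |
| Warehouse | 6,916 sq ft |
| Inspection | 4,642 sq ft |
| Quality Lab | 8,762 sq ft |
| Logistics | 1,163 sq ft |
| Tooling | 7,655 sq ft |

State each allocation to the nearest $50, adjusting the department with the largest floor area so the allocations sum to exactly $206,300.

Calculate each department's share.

Finishing: $50,000 | Warehouse: $37,100 | Inspection: $24,900 | Quality Lab: $47,000 | Logistics: $6,250 | Tooling: $41,050

Combined floor area = 38,479.
Pro-rata amounts: Finishing 9,341/38,479 × $206,300 = 50,080.52; Warehouse 6,916/38,479 × $206,300 = 37,079.21; Inspection 4,642/38,479 × $206,300 = 24,887.46; Quality Lab 8,762/38,479 × $206,300 = 46,976.29; Logistics 1,163/38,479 × $206,300 = 6,235.27; Tooling 7,655/38,479 × $206,300 = 41,041.26.
Rounded to nearest $50: Finishing $50,100; Warehouse $37,100; Inspection $24,900; Quality Lab $47,000; Logistics $6,250; Tooling $41,050. Sum = $206,400.
Difference $206,300 − $206,400 = −$100 applied to largest floor area (Finishing): Finishing becomes $50,000.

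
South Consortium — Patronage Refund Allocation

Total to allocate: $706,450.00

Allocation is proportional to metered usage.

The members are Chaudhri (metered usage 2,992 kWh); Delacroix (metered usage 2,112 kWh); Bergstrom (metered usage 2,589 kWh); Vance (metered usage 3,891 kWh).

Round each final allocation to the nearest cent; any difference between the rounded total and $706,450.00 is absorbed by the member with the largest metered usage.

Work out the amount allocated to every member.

Metered usage total: 2,992 + 2,112 + 2,589 + 3,891 = 11,584.
Raw shares: Chaudhri 182,467.0580; Delacroix 128,800.2762; Bergstrom 157,890.1114; Vance 237,292.5544.
At nearest cent: Chaudhri $182,467.06; Delacroix $128,800.28; Bergstrom $157,890.11; Vance $237,292.55. Sum = $706,450.00.
Sum already equals the total — no adjustment.

Chaudhri: $182,467.06 · Delacroix: $128,800.28 · Bergstrom: $157,890.11 · Vance: $237,292.55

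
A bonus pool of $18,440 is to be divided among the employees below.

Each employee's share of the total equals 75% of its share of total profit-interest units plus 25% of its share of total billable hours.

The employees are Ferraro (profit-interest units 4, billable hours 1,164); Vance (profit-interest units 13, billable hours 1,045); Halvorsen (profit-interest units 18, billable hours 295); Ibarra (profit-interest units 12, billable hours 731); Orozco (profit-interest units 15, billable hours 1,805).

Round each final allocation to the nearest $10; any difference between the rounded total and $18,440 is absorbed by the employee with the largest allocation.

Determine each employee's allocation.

Profit-interest units total 62; billable hours total 5,040.
Composite weights (75% profit-interest units + 25% billable hours): Ferraro 0.1061; Vance 0.2091; Halvorsen 0.2324; Ibarra 0.1814; Orozco 0.2710.
Unrounded shares: Ferraro 1,956.95; Vance 3,855.68; Halvorsen 4,284.99; Ibarra 3,345.41; Orozco 4,996.97.
At nearest $10: Ferraro $1,960; Vance $3,860; Halvorsen $4,280; Ibarra $3,350; Orozco $5,000. Sum = $18,450.
Difference $18,440 − $18,450 = −$10 applied to largest allocation (Orozco): Orozco becomes $4,990.

Ferraro: $1,960 | Vance: $3,860 | Halvorsen: $4,280 | Ibarra: $3,350 | Orozco: $4,990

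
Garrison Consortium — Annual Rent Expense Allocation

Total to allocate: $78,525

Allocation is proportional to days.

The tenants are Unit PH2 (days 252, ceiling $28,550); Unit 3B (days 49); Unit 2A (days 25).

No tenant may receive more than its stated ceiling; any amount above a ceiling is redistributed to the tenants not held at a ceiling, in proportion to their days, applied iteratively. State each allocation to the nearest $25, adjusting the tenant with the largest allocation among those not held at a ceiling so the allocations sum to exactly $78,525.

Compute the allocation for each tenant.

Days total: 326.
Unconstrained shares: Unit PH2 60,700.31; Unit 3B 11,802.84; Unit 2A 6,021.86.
Cap binds for Unit PH2 ($28,550); residual $49,975 reallocated over remaining days 74.
Shares after redistribution: Unit 3B 33,091.55 → $33,100; Unit 2A 16,883.45 → $16,875.

Unit PH2: $28,550 | Unit 3B: $33,100 | Unit 2A: $16,875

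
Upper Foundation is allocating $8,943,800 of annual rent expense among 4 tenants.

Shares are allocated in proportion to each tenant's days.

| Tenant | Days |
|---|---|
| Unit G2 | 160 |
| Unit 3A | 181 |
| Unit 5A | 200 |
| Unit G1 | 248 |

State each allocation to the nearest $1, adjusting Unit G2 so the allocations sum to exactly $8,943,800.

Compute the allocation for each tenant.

Unit G2: $1,813,699 · Unit 3A: $2,051,746 · Unit 5A: $2,267,123 · Unit G1: $2,811,232

Sum of days: 789.
Pro-rata amounts: Unit G2 160/789 × $8,943,800 = 1,813,698.35; Unit 3A 181/789 × $8,943,800 = 2,051,746.26; Unit 5A 200/789 × $8,943,800 = 2,267,122.94; Unit G1 248/789 × $8,943,800 = 2,811,232.45.
At nearest $1: Unit G2 $1,813,698; Unit 3A $2,051,746; Unit 5A $2,267,123; Unit G1 $2,811,232. Sum = $8,943,799.
Difference $8,943,800 − $8,943,799 = +$1 applied to Unit G2: Unit G2 becomes $1,813,699.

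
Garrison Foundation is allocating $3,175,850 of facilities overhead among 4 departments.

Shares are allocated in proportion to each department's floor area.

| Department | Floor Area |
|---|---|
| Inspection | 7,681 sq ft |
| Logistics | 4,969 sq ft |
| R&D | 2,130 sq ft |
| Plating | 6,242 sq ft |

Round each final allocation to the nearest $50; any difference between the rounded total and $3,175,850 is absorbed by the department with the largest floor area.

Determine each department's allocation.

Floor area total: 21,022.
Raw shares: Inspection 7,681/21,022 × $3,175,850 = 1,160,389.30; Logistics 4,969/21,022 × $3,175,850 = 750,680.18; R&D 2,130/21,022 × $3,175,850 = 321,784.82; Plating 6,242/21,022 × $3,175,850 = 942,995.70.
At nearest $50: Inspection $1,160,400; Logistics $750,700; R&D $321,800; Plating $943,000. Sum = $3,175,900.
Difference $3,175,850 − $3,175,900 = −$50 applied to largest floor area (Inspection): Inspection becomes $1,160,350.

Inspection: $1,160,350; Logistics: $750,700; R&D: $321,800; Plating: $943,000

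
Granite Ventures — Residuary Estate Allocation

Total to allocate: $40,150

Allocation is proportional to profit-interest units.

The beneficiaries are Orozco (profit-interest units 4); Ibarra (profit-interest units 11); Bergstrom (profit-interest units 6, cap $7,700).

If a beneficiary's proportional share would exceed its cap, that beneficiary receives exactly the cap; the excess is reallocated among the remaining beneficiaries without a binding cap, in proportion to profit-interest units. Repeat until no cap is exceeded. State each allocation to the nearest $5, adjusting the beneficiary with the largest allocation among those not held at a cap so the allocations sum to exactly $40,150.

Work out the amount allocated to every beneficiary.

Orozco: $8,655; Ibarra: $23,795; Bergstrom: $7,700

Total profit-interest units = 21.
Proportional shares (ignoring caps): Orozco 7,647.62; Ibarra 21,030.95; Bergstrom 11,471.43.
Cap binds for Bergstrom ($7,700); balance $32,450 reallocated over remaining profit-interest units 15.
Redistributed shares: Orozco 8,653.33 → $8,655; Ibarra 23,796.67 → $23,795.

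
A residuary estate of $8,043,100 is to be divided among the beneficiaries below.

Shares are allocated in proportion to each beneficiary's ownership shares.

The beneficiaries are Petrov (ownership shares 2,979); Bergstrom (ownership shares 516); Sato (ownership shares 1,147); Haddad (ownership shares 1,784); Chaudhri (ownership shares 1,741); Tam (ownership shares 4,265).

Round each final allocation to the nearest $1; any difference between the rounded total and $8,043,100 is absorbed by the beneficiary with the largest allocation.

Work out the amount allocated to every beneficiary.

Petrov: $1,927,316 | Bergstrom: $333,835 | Sato: $742,072 | Haddad: $1,154,190 | Chaudhri: $1,126,370 | Tam: $2,759,317

Combined ownership shares = 12,432.
Raw shares: Petrov 2,979/12,432 × $8,043,100 = 1,927,316.19; Bergstrom 516/12,432 × $8,043,100 = 333,835.23; Sato 1,147/12,432 × $8,043,100 = 742,071.73; Haddad 1,784/12,432 × $8,043,100 = 1,154,190.03; Chaudhri 1,741/12,432 × $8,043,100 = 1,126,370.42; Tam 4,265/12,432 × $8,043,100 = 2,759,316.40.
After rounding ($1): Petrov $1,927,316; Bergstrom $333,835; Sato $742,072; Haddad $1,154,190; Chaudhri $1,126,370; Tam $2,759,316. Sum = $8,043,099.
Difference $8,043,100 − $8,043,099 = +$1 applied to largest allocation (Tam): Tam becomes $2,759,317.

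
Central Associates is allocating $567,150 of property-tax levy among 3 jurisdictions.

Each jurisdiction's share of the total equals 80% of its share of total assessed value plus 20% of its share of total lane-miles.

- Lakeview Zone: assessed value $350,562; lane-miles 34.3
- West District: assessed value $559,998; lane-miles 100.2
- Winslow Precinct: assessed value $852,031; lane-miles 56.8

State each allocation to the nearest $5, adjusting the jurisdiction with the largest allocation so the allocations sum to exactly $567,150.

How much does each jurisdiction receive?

Lakeview Zone: $110,580 | West District: $203,565 | Winslow Precinct: $253,005

Totals — assessed value 1,762,591, lane-miles 191.3.
Combined weights (80% assessed value + 20% lane-miles): Lakeview Zone 0.1950; West District 0.3589; Winslow Precinct 0.4461.
Raw shares: Lakeview Zone 110,578.39; West District 203,565.61; Winslow Precinct 253,006.00.
After rounding ($5): Lakeview Zone $110,580; West District $203,565; Winslow Precinct $253,005. Sum = $567,150.
Rounded total matches; no reconciliation needed.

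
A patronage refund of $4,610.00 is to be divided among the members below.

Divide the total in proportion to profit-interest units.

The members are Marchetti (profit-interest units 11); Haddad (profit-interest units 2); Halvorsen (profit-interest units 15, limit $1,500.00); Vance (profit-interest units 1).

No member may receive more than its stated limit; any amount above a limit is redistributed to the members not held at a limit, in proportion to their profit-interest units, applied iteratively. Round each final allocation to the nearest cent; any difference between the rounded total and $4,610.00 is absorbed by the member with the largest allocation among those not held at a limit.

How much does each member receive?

Marchetti: $2,443.57; Haddad: $444.29; Halvorsen: $1,500.00; Vance: $222.14

Sum of profit-interest units: 29.
Unconstrained shares: Marchetti 1,748.6207; Haddad 317.9310; Halvorsen 2,384.4828; Vance 158.9655.
Cap binds for Halvorsen ($1,500.00); remaining pool $3,110.00 reallocated over remaining profit-interest units 14.
Shares after redistribution: Marchetti 2,443.5714 → $2,443.57; Haddad 444.2857 → $444.29; Vance 222.1429 → $222.14.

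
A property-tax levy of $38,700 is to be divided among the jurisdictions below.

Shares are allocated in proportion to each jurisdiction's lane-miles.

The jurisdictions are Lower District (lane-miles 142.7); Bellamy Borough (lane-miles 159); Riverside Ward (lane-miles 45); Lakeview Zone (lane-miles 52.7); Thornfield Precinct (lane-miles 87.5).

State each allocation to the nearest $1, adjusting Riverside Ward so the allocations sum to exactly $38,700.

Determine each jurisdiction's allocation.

Lower District: $11,342 · Bellamy Borough: $12,638 · Riverside Ward: $3,576 · Lakeview Zone: $4,189 · Thornfield Precinct: $6,955

Sum of lane-miles: 486.9.
Raw shares: Lower District 142.7/486.9 × $38,700 = 11,342.14; Bellamy Borough 159/486.9 × $38,700 = 12,637.71; Riverside Ward 45/486.9 × $38,700 = 3,576.71; Lakeview Zone 52.7/486.9 × $38,700 = 4,188.72; Thornfield Precinct 87.5/486.9 × $38,700 = 6,954.71.
Rounded to nearest $1: Lower District $11,342; Bellamy Borough $12,638; Riverside Ward $3,577; Lakeview Zone $4,189; Thornfield Precinct $6,955. Sum = $38,701.
Difference $38,700 − $38,701 = −$1 applied to Riverside Ward: Riverside Ward becomes $3,576.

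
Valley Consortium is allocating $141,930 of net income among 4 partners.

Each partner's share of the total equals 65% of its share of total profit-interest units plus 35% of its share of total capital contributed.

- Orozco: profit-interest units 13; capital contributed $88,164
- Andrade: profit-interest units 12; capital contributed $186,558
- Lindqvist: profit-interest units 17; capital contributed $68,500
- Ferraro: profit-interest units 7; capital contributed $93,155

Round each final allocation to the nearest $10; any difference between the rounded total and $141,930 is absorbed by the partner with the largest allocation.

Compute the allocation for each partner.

Orozco: $34,510 · Andrade: $43,840 · Lindqvist: $39,800 · Ferraro: $23,780

Totals — profit-interest units 49, capital contributed 436,377.
Combined weights (65% profit-interest units + 35% capital contributed): Orozco 0.2432; Andrade 0.3088; Lindqvist 0.2805; Ferraro 0.1676.
Proportional shares: Orozco 34,511.94; Andrade 43,829.99; Lindqvist 39,804.44; Ferraro 23,783.63.
At nearest $10: Orozco $34,510; Andrade $43,830; Lindqvist $39,800; Ferraro $23,780. Sum = $141,920.
Difference $141,930 − $141,920 = +$10 applied to largest allocation (Andrade): Andrade becomes $43,840.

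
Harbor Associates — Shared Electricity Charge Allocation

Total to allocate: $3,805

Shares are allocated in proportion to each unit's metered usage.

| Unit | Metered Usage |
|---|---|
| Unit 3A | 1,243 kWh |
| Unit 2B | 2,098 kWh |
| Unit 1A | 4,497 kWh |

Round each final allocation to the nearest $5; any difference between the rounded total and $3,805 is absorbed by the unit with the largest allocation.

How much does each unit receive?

Sum of metered usage: 7,838.
Raw shares: Unit 3A 1,243/7,838 × $3,805 = 603.42; Unit 2B 2,098/7,838 × $3,805 = 1,018.49; Unit 1A 4,497/7,838 × $3,805 = 2,183.09.
After rounding ($5): Unit 3A $605; Unit 2B $1,020; Unit 1A $2,185. Sum = $3,810.
Difference $3,805 − $3,810 = −$5 applied to largest allocation (Unit 1A): Unit 1A becomes $2,180.

Unit 3A: $605 | Unit 2B: $1,020 | Unit 1A: $2,180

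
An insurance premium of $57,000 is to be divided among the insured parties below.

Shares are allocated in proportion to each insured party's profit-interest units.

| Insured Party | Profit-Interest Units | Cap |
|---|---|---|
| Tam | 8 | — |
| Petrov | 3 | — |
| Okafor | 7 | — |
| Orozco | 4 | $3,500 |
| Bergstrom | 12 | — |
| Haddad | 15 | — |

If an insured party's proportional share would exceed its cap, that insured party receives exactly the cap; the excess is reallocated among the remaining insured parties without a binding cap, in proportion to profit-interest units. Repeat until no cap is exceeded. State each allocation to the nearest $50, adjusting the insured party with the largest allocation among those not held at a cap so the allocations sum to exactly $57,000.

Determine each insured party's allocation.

Tam: $9,500 · Petrov: $3,550 · Okafor: $8,300 · Orozco: $3,500 · Bergstrom: $14,250 · Haddad: $17,900

Profit-interest units total: 49.
Proportional shares (ignoring caps): Tam 9,306.12; Petrov 3,489.80; Okafor 8,142.86; Orozco 4,653.06; Bergstrom 13,959.18; Haddad 17,448.98.
Capped: Orozco ($3,500); balance $53,500 reallocated over remaining profit-interest units 45.
Shares after redistribution: Tam 9,511.11 → $9,500; Petrov 3,566.67 → $3,550; Okafor 8,322.22 → $8,300; Bergstrom 14,266.67 → $14,250; Haddad 17,833.33 → $17,850.
Rounding difference +$50 applied to Haddad → $17,900.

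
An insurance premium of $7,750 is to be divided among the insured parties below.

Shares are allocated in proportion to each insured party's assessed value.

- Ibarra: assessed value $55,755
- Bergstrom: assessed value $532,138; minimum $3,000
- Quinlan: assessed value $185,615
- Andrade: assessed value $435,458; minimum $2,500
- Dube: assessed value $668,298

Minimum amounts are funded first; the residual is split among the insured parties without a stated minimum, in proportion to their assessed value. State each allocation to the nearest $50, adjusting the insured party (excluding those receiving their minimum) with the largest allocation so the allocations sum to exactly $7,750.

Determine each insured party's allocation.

Guaranteed amounts: Bergstrom $3,000; Andrade $2,500. Residual $2,250.
Residual split over remaining assessed value 909,668: Ibarra 137.91 → $150; Quinlan 459.11 → $450; Dube 1,652.99 → $1,650.

Ibarra: $150 · Bergstrom: $3,000 · Quinlan: $450 · Andrade: $2,500 · Dube: $1,650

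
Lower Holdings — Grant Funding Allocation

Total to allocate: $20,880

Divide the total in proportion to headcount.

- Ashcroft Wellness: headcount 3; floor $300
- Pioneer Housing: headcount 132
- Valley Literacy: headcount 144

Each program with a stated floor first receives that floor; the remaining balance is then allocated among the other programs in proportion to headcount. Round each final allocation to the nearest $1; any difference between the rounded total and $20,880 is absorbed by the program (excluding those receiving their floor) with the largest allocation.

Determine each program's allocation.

Minimums first: Ashcroft Wellness $300. Remaining pool $20,580.
Remaining pool split over remaining headcount 276: Pioneer Housing 9,842.61 → $9,843; Valley Literacy 10,737.39 → $10,737.

Ashcroft Wellness: $300 · Pioneer Housing: $9,843 · Valley Literacy: $10,737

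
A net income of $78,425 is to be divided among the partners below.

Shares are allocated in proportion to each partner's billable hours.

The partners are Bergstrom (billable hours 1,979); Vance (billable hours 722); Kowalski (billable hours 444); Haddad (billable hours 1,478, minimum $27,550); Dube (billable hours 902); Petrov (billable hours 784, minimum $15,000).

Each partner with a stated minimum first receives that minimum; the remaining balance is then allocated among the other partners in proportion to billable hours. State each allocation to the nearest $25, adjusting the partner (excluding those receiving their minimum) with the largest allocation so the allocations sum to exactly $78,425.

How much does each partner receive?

Bergstrom: $17,550; Vance: $6,400; Kowalski: $3,925; Haddad: $27,550; Dube: $8,000; Petrov: $15,000

Fund the minimums — Haddad $27,550; Petrov $15,000. Residual $35,875.
Residual split over remaining billable hours 4,047: Bergstrom 17,543.03 → $17,550; Vance 6,400.23 → $6,400; Kowalski 3,935.88 → $3,925; Dube 7,995.86 → $8,000.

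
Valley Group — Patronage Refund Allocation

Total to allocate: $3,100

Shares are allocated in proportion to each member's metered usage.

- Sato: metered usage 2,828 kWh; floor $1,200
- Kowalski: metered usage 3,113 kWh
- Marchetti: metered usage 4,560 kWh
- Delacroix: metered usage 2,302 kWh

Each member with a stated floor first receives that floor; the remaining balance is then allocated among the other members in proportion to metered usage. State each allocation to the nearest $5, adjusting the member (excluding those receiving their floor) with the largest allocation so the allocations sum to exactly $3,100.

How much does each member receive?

Fund the minimums — Sato $1,200. Remaining pool $1,900.
Remaining pool split over remaining metered usage 9,975: Kowalski 592.95 → $595; Marchetti 868.57 → $870; Delacroix 438.48 → $440.
Rounding difference −$5 applied to Marchetti → $865.

Sato: $1,200; Kowalski: $595; Marchetti: $865; Delacroix: $440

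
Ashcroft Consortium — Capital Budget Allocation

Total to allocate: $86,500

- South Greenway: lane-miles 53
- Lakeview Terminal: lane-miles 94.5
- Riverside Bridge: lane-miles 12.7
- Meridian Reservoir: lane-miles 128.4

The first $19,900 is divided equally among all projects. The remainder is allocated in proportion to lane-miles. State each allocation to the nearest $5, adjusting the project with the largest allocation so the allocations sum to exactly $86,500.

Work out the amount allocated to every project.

South Greenway: $17,205; Lakeview Terminal: $26,785; Riverside Bridge: $7,905; Meridian Reservoir: $34,605

$19,900 shared equally gives $4,975 per project.
Remainder $66,600 by lane-miles (total 288.6): South Greenway 12,230.77 → $12,230; Lakeview Terminal 21,807.69 → $21,810; Riverside Bridge 2,930.77 → $2,930; Meridian Reservoir 29,630.77 → $29,630.
Totals: South Greenway $4,975 + $12,230 = $17,205; Lakeview Terminal $4,975 + $21,810 = $26,785; Riverside Bridge $4,975 + $2,930 = $7,905; Meridian Reservoir $4,975 + $29,630 = $34,605.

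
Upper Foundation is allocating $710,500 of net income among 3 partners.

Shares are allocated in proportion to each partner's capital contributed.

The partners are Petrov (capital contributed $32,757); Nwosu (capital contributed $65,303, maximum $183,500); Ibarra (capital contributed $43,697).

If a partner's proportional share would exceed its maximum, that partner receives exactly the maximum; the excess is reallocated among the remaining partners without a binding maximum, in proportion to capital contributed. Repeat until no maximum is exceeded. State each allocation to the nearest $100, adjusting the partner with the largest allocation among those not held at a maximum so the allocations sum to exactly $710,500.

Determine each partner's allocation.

Petrov: $225,800 | Nwosu: $183,500 | Ibarra: $301,200

Total capital contributed = 141,757.
Unconstrained shares: Petrov 164,181.30; Nwosu 327,305.05; Ibarra 219,013.65.
Capped: Nwosu ($183,500); residual $527,000 reallocated over remaining capital contributed 76,454.
Remaining shares: Petrov 225,795.11 → $225,800; Ibarra 301,204.89 → $301,200.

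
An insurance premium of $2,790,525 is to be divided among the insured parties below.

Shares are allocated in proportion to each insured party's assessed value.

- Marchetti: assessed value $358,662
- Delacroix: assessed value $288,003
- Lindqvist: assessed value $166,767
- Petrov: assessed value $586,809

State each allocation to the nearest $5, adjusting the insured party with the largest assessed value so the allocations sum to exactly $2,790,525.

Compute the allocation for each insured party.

Total assessed value = 358,662 + 288,003 + 166,767 + 586,809 = 1,400,241.
Raw shares: Marchetti 714,773.58; Delacroix 573,958.03; Lindqvist 332,348.13; Petrov 1,169,445.25.
After rounding ($5): Marchetti $714,775; Delacroix $573,960; Lindqvist $332,350; Petrov $1,169,445. Sum = $2,790,530.
Difference $2,790,525 − $2,790,530 = −$5 applied to largest assessed value (Petrov): Petrov becomes $1,169,440.

Marchetti: $714,775 · Delacroix: $573,960 · Lindqvist: $332,350 · Petrov: $1,169,440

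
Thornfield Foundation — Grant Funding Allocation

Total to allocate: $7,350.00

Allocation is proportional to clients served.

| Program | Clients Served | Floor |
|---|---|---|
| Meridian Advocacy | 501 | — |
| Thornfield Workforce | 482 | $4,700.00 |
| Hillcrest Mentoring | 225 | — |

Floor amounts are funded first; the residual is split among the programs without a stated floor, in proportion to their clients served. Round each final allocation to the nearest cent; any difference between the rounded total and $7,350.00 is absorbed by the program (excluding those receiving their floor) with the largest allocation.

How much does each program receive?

Meridian Advocacy: $1,828.72 | Thornfield Workforce: $4,700.00 | Hillcrest Mentoring: $821.28

Guaranteed amounts: Thornfield Workforce $4,700.00. Balance $2,650.00.
Balance split over remaining clients served 726: Meridian Advocacy 1,828.7190 → $1,828.72; Hillcrest Mentoring 821.2810 → $821.28.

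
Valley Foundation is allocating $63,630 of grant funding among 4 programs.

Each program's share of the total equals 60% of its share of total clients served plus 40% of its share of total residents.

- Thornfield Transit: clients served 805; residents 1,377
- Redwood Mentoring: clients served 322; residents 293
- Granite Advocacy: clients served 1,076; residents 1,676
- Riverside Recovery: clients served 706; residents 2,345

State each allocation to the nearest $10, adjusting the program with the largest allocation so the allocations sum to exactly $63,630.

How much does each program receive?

Thornfield Transit: $16,720; Redwood Mentoring: $5,540; Granite Advocacy: $21,620; Riverside Recovery: $19,750

Clients served total 2,909; residents total 5,691.
Combined weights (60% clients served + 40% residents): Thornfield Transit 0.2628; Redwood Mentoring 0.0870; Granite Advocacy 0.3397; Riverside Recovery 0.3104.
Unrounded shares: Thornfield Transit 16,723.29; Redwood Mentoring 5,536.35; Granite Advocacy 21,617.15; Riverside Recovery 19,753.21.
At nearest $10: Thornfield Transit $16,720; Redwood Mentoring $5,540; Granite Advocacy $21,620; Riverside Recovery $19,750. Sum = $63,630.
No rounding difference to absorb.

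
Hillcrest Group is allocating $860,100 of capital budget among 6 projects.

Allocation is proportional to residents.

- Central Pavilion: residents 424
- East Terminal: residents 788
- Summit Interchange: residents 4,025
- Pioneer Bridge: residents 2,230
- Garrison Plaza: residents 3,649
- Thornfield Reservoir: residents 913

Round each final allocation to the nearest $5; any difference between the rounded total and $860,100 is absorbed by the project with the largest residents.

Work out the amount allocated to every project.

Total residents = 12,029.
Proportional shares: Central Pavilion 424/12,029 × $860,100 = 30,316.93; East Terminal 788/12,029 × $860,100 = 56,343.74; Summit Interchange 4,025/12,029 × $860,100 = 287,796.37; Pioneer Bridge 2,230/12,029 × $860,100 = 159,449.91; Garrison Plaza 3,649/12,029 × $860,100 = 260,911.54; Thornfield Reservoir 913/12,029 × $860,100 = 65,281.51.
At nearest $5: Central Pavilion $30,315; East Terminal $56,345; Summit Interchange $287,795; Pioneer Bridge $159,450; Garrison Plaza $260,910; Thornfield Reservoir $65,280. Sum = $860,095.
Difference $860,100 − $860,095 = +$5 applied to largest residents (Summit Interchange): Summit Interchange becomes $287,800.

Central Pavilion: $30,315 | East Terminal: $56,345 | Summit Interchange: $287,800 | Pioneer Bridge: $159,450 | Garrison Plaza: $260,910 | Thornfield Reservoir: $65,280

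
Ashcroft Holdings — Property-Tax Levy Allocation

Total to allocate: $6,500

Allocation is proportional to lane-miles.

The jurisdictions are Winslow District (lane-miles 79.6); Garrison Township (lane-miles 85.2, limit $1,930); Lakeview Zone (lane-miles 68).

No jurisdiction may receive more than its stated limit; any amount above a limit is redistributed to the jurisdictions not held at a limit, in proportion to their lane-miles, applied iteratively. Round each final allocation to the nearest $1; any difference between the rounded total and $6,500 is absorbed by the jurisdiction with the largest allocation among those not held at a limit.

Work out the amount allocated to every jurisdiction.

Lane-miles total: 232.8.
Proportional shares (ignoring caps): Winslow District 2,222.51; Garrison Township 2,378.87; Lakeview Zone 1,898.63.
Held at cap: Garrison Township ($1,930); balance $4,570 reallocated over remaining lane-miles 147.6.
Remaining shares: Winslow District 2,464.58 → $2,465; Lakeview Zone 2,105.42 → $2,105.

Winslow District: $2,465 · Garrison Township: $1,930 · Lakeview Zone: $2,105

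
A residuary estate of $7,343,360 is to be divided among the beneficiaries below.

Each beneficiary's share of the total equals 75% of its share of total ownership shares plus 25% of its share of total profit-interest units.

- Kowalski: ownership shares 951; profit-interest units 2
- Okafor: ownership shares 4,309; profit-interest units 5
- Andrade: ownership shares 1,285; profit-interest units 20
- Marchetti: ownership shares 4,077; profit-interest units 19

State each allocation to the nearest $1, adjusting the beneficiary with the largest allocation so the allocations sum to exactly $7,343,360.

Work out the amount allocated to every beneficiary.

Kowalski: $572,914; Okafor: $2,433,770; Andrade: $1,464,465; Marchetti: $2,872,211

Ownership shares total 10,622; profit-interest units total 46.
Blended shares (75% ownership shares + 25% profit-interest units): Kowalski 0.0780; Okafor 0.3314; Andrade 0.1994; Marchetti 0.3911.
Raw shares: Kowalski 572,913.79; Okafor 2,433,769.60; Andrade 1,464,465.38; Marchetti 2,872,211.23.
Rounded to nearest $1: Kowalski $572,914; Okafor $2,433,770; Andrade $1,464,465; Marchetti $2,872,211. Sum = $7,343,360.
Sum already equals the total — no adjustment.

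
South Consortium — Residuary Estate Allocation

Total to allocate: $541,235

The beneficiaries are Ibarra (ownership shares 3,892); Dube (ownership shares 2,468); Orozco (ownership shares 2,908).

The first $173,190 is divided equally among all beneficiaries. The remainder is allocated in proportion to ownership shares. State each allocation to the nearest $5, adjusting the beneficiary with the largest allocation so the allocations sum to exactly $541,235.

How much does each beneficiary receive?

$173,190 shared equally gives $57,730 per beneficiary.
Remainder $368,045 by ownership shares (total 9,268): Ibarra 154,556.66 → $154,555; Dube 98,007.67 → $98,010; Orozco 115,480.67 → $115,480.
Totals: Ibarra $57,730 + $154,555 = $212,285; Dube $57,730 + $98,010 = $155,740; Orozco $57,730 + $115,480 = $173,210.

Ibarra: $212,285; Dube: $155,740; Orozco: $173,210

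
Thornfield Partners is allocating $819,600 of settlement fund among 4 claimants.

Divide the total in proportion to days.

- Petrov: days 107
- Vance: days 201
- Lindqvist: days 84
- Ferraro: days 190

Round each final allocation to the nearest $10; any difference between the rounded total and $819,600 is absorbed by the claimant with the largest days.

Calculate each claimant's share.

Days total: 107 + 201 + 84 + 190 = 582.
Proportional shares: Petrov 150,682.47; Vance 283,057.73; Lindqvist 118,292.78; Ferraro 267,567.01.
At nearest $10: Petrov $150,680; Vance $283,060; Lindqvist $118,290; Ferraro $267,570. Sum = $819,600.
No rounding difference to absorb.

Petrov: $150,680 · Vance: $283,060 · Lindqvist: $118,290 · Ferraro: $267,570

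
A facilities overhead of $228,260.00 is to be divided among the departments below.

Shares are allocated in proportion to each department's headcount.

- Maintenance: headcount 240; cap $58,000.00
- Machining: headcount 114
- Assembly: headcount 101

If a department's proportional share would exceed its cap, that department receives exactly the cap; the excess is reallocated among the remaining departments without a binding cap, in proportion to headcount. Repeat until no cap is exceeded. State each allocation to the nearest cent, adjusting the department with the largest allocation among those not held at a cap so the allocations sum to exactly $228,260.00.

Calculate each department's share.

Combined headcount = 455.
Proportional shares (ignoring caps): Maintenance 120,400.8791; Machining 57,190.4176; Assembly 50,668.7033.
Held at cap: Maintenance ($58,000.00); balance $170,260.00 reallocated over remaining headcount 215.
Remaining shares: Machining 90,277.3953 → $90,277.40; Assembly 79,982.6047 → $79,982.60.

Maintenance: $58,000.00 | Machining: $90,277.40 | Assembly: $79,982.60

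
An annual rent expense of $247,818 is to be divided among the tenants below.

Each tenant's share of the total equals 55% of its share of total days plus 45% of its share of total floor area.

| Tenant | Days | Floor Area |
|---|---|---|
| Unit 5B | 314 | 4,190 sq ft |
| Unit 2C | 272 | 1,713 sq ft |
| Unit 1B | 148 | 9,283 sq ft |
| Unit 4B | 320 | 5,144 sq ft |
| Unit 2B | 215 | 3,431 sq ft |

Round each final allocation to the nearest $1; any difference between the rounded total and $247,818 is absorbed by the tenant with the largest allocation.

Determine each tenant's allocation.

Unit 5B: $53,391 | Unit 2C: $37,254 | Unit 1B: $59,465 | Unit 4B: $58,513 | Unit 2B: $39,195

Days total 1,269; floor area total 23,761.
Blended shares (55% days + 45% floor area): Unit 5B 0.2154; Unit 2C 0.1503; Unit 1B 0.2400; Unit 4B 0.2361; Unit 2B 0.1582.
Proportional shares: Unit 5B 53,390.93; Unit 2C 37,254.46; Unit 1B 59,464.42; Unit 4B 58,512.81; Unit 2B 39,195.37.
After rounding ($1): Unit 5B $53,391; Unit 2C $37,254; Unit 1B $59,464; Unit 4B $58,513; Unit 2B $39,195. Sum = $247,817.
Difference $247,818 − $247,817 = +$1 applied to largest allocation (Unit 1B): Unit 1B becomes $59,465.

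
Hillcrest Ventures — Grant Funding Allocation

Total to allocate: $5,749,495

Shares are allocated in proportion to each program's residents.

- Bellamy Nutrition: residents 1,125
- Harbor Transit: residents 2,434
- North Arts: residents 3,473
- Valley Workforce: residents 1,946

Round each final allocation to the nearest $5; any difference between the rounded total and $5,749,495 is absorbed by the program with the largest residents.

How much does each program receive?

Bellamy Nutrition: $720,450 | Harbor Transit: $1,558,730 | North Arts: $2,224,100 | Valley Workforce: $1,246,215

Total residents = 1,125 + 2,434 + 3,473 + 1,946 = 8,978.
Pro-rata amounts: Bellamy Nutrition 720,447.97; Harbor Transit 1,558,729.21; North Arts 2,224,102.93; Valley Workforce 1,246,214.89.
Rounded to nearest $5: Bellamy Nutrition $720,450; Harbor Transit $1,558,730; North Arts $2,224,105; Valley Workforce $1,246,215. Sum = $5,749,500.
Difference $5,749,495 − $5,749,500 = −$5 applied to largest residents (North Arts): North Arts becomes $2,224,100.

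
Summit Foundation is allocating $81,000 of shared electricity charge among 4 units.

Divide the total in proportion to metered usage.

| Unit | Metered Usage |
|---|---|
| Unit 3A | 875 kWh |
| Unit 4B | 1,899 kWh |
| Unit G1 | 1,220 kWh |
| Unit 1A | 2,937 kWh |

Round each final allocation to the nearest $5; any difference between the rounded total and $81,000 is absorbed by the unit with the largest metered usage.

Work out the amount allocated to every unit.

Unit 3A: $10,225 · Unit 4B: $22,195 · Unit G1: $14,260 · Unit 1A: $34,320

Metered usage total: 875 + 1,899 + 1,220 + 2,937 = 6,931.
Unrounded shares: Unit 3A 10,225.80; Unit 4B 22,192.90; Unit G1 14,257.68; Unit 1A 34,323.62.
Rounded to nearest $5: Unit 3A $10,225; Unit 4B $22,195; Unit G1 $14,260; Unit 1A $34,325. Sum = $81,005.
Difference $81,000 − $81,005 = −$5 applied to largest metered usage (Unit 1A): Unit 1A becomes $34,320.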